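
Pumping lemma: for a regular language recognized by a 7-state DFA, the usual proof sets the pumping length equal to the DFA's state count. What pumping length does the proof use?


Pumping lemma for regular languages (standard proof):
Take p = |Q|, the number of DFA states.
Any string of length >= |Q| passes through |Q|+1 states while reading its first |Q| symbols,
so by pigeonhole some state repeats, giving the loop that can be pumped.
Here |Q| = 7
Therefore the proof uses p = 7

7


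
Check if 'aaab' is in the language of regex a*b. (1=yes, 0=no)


Pattern: a*b
String: 'aaab'
Pattern requires: zero or more 'a's followed by exactly one 'b'
Found 3 leading 'a's
Remaining: 'b'
Remaining is exactly 'b' -> match
Result: 1

1


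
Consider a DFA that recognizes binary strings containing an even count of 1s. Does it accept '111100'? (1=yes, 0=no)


DFA has 2 states: q_even (start, accept=yes) and q_odd
Processing string '111100' character by character:
  Position 0: read '1', 1-count=1 -> q_odd
  Position 1: read '1', 1-count=2 -> q_even
  Position 2: read '1', 1-count=3 -> q_odd
  Position 3: read '1', 1-count=4 -> q_even
  Position 4: read '0', 1-count=4 -> q_even (no change)
  Position 5: read '0', 1-count=4 -> q_even (no change)
Final state: q_even, total 1s = 4 (even); the DFA requires an even count -> accept

1


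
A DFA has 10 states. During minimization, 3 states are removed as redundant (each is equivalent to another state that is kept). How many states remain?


Original DFA: 10 states
Redundant states removed: 3
Minimized states = original - removed
= 10 - 3
= 7

7


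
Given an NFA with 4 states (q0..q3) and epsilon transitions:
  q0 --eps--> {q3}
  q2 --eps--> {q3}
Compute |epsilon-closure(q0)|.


Starting from q0
Initialize closure = {q0}
Follow epsilon from q0 -> add q3
Final closure: {q0, q3}
Size = 2

2


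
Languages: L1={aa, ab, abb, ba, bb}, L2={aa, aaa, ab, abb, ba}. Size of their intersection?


L1 = {aa, ab, abb, ba, bb}
L2 = {aa, aaa, ab, abb, ba}
Checking each string in L1 against L2:
  'aa': in L2? Yes
  'ab': in L2? Yes
  'abb': in L2? Yes
  'ba': in L2? Yes
  'bb': in L2? No
Intersection = {aa, ab, abb, ba}
|L1 ∩ L2| = 4

4


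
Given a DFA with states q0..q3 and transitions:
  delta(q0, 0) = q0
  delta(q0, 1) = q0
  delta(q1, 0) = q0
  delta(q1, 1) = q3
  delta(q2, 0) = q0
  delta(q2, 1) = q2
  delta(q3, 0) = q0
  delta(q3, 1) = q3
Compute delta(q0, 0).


Looking up transition function:
delta(q0, 0) in the table
Row: q0, Column: 0
Result: q0

q0


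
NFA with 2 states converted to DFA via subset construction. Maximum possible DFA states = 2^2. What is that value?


NFA has 2 states
Subset construction: each DFA state = subset of NFA states
Maximum subsets = 2^2
2^2 = 4

4


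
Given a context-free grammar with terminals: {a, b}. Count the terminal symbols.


Terminal symbols: a, b
Counting each: a (#1), b (#2)
Total = 2

2


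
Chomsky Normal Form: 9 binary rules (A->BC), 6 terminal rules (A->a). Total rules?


CNF allows two rule forms:
  A -> BC (binary): 9 rules
  A -> a (terminal): 6 rules
Total = 9 + 6 = 15

15


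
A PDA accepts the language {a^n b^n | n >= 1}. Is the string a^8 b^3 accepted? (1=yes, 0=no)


Language requires equal numbers of a's and b's
PDA pushes for each 'a', pops for each 'b'
Number of a's = 8
Number of b's = 3
8 != 3 -> Reject

0


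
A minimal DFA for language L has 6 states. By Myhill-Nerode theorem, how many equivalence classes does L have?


Myhill-Nerode theorem:
Number of equivalence classes = number of states in minimal DFA
Minimal DFA states = 6
Therefore equivalence classes = 6

6


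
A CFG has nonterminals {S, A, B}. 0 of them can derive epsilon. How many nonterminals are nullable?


Nonterminals: {S, A, B}
A nonterminal is nullable if it can derive epsilon
Counting nullable nonterminals: 0
Total nullable = 0

0


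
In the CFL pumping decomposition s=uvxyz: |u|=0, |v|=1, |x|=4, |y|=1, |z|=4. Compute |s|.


|s| = |u| + |v| + |x| + |y| + |z|
= 0 + 1 + 4 + 1 + 4
= 1 + 4 + 5
= 5 + 5
= 10

10


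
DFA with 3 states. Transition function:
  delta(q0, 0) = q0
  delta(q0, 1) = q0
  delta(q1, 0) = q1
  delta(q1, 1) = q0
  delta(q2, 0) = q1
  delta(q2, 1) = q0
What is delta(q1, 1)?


Looking up transition function:
delta(q1, 1) in the table
Row: q1, Column: 1
Result: q0

q0


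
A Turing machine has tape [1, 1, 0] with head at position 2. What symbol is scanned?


Tape: [1, 1, 0]
Positions: 0 1 2
Values:    1 1 0
Head at position 2
tape[2] = 0

0


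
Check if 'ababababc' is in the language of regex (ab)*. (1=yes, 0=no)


Pattern: (ab)*
String: 'ababababc'
Pattern requires: zero or more repetitions of 'ab'
Length 9 is odd -> cannot be (ab)* -> no match
Result: 0

0


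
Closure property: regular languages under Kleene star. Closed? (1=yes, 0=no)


Regular languages are closed under:
- Union (DFA product construction)
- Intersection (DFA product construction)
- Complement (swap accept/reject states)
- Concatenation (NFA construction)
- Kleene star (NFA construction)
Kleene star is in this list
Therefore: closed

1


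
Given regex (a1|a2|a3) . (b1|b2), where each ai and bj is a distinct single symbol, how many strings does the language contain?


First group: 3 alternatives
Second group: 2 alternatives
Concatenation: each choice from group 1 pairs with each from group 2
Total = 3 x 2 = 6

6


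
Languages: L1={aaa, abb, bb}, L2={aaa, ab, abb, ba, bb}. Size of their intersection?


L1 = {aaa, abb, bb}
L2 = {aaa, ab, abb, ba, bb}
Checking each string in L1 against L2:
  'aaa': in L2? Yes
  'abb': in L2? Yes
  'bb': in L2? Yes
Intersection = {aaa, abb, bb}
|L1 ∩ L2| = 3

3


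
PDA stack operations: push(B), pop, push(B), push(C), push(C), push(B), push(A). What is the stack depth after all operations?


Tracing stack operations:
  push(B) -> stack = [B], depth=1
  pop -> removed B, stack = [], depth=0
  push(B) -> stack = [B], depth=1
  push(C) -> stack = [B,C], depth=2
  push(C) -> stack = [B,C,C], depth=3
  push(B) -> stack = [B,C,C,B], depth=4
  push(A) -> stack = [B,C,C,B,A], depth=5
Final depth = 5

5


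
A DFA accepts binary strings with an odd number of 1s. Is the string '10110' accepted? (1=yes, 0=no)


DFA has 2 states: q_even (start, accept=no) and q_odd
Processing string '10110' character by character:
  Position 0: read '1', 1-count=1 -> q_odd
  Position 1: read '0', 1-count=1 -> q_odd (no change)
  Position 2: read '1', 1-count=2 -> q_even
  Position 3: read '1', 1-count=3 -> q_odd
  Position 4: read '0', 1-count=3 -> q_odd (no change)
Final state: q_odd, total 1s = 3 (odd); the DFA requires an odd count -> accept

1


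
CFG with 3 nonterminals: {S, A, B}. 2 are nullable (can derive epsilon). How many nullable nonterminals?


Nonterminals: {S, A, B}
A nonterminal is nullable if it can derive epsilon
Counting nullable nonterminals: 2
Total nullable = 2

2


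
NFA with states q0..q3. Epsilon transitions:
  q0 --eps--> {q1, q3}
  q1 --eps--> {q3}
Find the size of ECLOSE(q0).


Starting from q0
Initialize closure = {q0}
Follow epsilon from q0 -> add q1
Follow epsilon from q0 -> add q3
Final closure: {q0, q1, q3}
Size = 3

3


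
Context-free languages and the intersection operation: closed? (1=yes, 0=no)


CFL closure properties:
  Closed under: union, concatenation, Kleene star
  NOT closed under: intersection, complement
Operation 'intersection' is in not-closed list -> No (not closed)

0


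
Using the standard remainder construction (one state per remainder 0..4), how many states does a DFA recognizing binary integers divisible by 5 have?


Divisibility by 5 is tracked via the remainder mod 5: 0, 1, ..., 4
The construction assigns one state to each remainder
Number of remainders = 5

5


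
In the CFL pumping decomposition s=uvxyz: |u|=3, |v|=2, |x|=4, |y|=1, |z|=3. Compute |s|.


|s| = |u| + |v| + |x| + |y| + |z|
= 3 + 2 + 4 + 1 + 3
= 5 + 4 + 4
= 9 + 4
= 13

13


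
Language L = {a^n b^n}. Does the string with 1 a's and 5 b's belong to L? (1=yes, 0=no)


Language requires equal numbers of a's and b's
PDA pushes for each 'a', pops for each 'b'
Number of a's = 1
Number of b's = 5
1 != 5 -> Reject

0


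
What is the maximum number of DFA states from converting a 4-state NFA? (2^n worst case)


NFA has 4 states
Subset construction: each DFA state = subset of NFA states
Maximum subsets = 2^4
2^4 = 16

16


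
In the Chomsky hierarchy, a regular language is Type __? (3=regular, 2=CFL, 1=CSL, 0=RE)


Chomsky hierarchy levels:
  Type 3: Regular (DFA/NFA/regex)
  Type 2: Context-free (PDA)
  Type 1: Context-sensitive
  Type 0: Recursively enumerable (TM)
'regular' corresponds to Type 3

3


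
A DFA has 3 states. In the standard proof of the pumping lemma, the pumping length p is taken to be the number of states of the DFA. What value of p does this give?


Pumping lemma for regular languages (standard proof):
Take p = |Q|, the number of DFA states.
Any string of length >= |Q| passes through |Q|+1 states while reading its first |Q| symbols,
so by pigeonhole some state repeats, giving the loop that can be pumped.
Here |Q| = 3
Therefore the proof uses p = 3

3


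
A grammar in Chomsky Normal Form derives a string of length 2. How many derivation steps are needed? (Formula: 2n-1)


Chomsky Normal Form derivation:
String length n = 2
Each step either:
  - Splits a nonterminal into two (n-1 such steps)
  - Converts a nonterminal to terminal (n such steps)
Total = (n-1) + n = 2n - 1
= 2(2) - 1
= 4 - 1
= 3

3


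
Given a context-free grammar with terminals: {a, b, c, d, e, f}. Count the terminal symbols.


Terminal symbols: a, b, c, d, e, f
Counting each: a (#1), b (#2), c (#3), d (#4), e (#5), f (#6)
Total = 6

6


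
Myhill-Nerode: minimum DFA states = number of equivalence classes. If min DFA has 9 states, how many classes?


Myhill-Nerode theorem:
Number of equivalence classes = number of states in minimal DFA
Minimal DFA states = 9
Therefore equivalence classes = 9

9


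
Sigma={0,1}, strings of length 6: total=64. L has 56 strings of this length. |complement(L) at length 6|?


Alphabet: {0,1}
String length: 6
Total strings of length 6 = 2^6 = 64
Strings in L = 56
Complement = total - |L|
= 64 - 56
= 8

8


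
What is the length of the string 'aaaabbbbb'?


String: 'aaaabbbbb'
Counting characters:
  'a' appears 4 time(s)
  'b' appears 5 time(s)
Total length = 4 + 5 = 9

9


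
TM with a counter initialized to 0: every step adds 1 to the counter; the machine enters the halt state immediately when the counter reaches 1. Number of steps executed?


Counter starts at 0. Counting sequence:
  Step 1: counter = 1
Counter reached 1 -> halt
Total steps = 1

1


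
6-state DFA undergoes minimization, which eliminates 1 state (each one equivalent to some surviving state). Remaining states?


Original DFA: 6 states
Redundant states removed: 1
Minimized states = original - removed
= 6 - 1
= 5

5


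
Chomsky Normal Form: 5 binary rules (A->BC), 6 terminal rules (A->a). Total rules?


CNF allows two rule forms:
  A -> BC (binary): 5 rules
  A -> a (terminal): 6 rules
Total = 5 + 6 = 11

11


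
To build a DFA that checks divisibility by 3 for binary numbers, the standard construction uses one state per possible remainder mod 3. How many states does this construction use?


Divisibility by 3 is tracked via the remainder mod 3: 0, 1, ..., 2
The construction assigns one state to each remainder
Number of remainders = 3

3


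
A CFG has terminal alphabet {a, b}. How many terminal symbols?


Terminal symbols: a, b
Counting each: a (#1), b (#2)
Total = 2

2


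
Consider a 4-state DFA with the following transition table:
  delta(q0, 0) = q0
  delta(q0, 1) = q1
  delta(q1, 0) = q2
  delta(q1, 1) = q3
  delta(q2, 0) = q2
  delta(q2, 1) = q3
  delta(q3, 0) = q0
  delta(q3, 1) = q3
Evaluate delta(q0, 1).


Looking up transition function:
delta(q0, 1) in the table
Row: q0, Column: 1
Result: q1

q1


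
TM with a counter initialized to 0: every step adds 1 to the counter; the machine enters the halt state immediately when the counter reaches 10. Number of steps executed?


Counter starts at 0. Counting sequence:
  Step 1: counter = 1
  Step 2: counter = 2
  Step 3: counter = 3
  Step 4: counter = 4
  Step 5: counter = 5
  Step 6: counter = 6
  ...
  Step 10: counter = 10
Counter reached 10 -> halt
Total steps = 10

10


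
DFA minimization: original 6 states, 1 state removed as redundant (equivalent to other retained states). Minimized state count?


Original DFA: 6 states
Redundant states removed: 1
Minimized states = original - removed
= 6 - 1
= 5

5


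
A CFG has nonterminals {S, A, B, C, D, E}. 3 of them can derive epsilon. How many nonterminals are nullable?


Nonterminals: {S, A, B, C, D, E}
A nonterminal is nullable if it can derive epsilon
Counting nullable nonterminals: 3
Total nullable = 3

3


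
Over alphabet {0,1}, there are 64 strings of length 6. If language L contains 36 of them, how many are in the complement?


Alphabet: {0,1}
String length: 6
Total strings of length 6 = 2^6 = 64
Strings in L = 36
Complement = total - |L|
= 64 - 36
= 28

28


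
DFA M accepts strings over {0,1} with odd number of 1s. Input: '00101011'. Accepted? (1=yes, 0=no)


DFA has 2 states: q_even (start, accept=no) and q_odd
Processing string '00101011' character by character:
  Position 0: read '0', 1-count=0 -> q_even (no change)
  Position 1: read '0', 1-count=0 -> q_even (no change)
  Position 2: read '1', 1-count=1 -> q_odd
  Position 3: read '0', 1-count=1 -> q_odd (no change)
  Position 4: read '1', 1-count=2 -> q_even
  Position 5: read '0', 1-count=2 -> q_even (no change)
  Position 6: read '1', 1-count=3 -> q_odd
  Position 7: read '1', 1-count=4 -> q_even
Final state: q_even, total 1s = 4 (even); the DFA requires an odd count -> reject

0


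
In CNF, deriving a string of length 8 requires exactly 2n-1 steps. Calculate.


Chomsky Normal Form derivation:
String length n = 8
Each step either:
  - Splits a nonterminal into two (n-1 such steps)
  - Converts a nonterminal to terminal (n such steps)
Total = (n-1) + n = 2n - 1
= 2(8) - 1
= 16 - 1
= 15

15


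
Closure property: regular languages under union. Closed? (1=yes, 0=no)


Regular languages are closed under:
- Union (DFA product construction)
- Intersection (DFA product construction)
- Complement (swap accept/reject states)
- Concatenation (NFA construction)
- Kleene star (NFA construction)
union is in this list
Therefore: closed

1


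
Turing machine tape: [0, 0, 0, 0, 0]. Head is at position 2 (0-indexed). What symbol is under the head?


Tape: [0, 0, 0, 0, 0]
Positions: 0 1 2 3 4
Values:    0 0 0 0 0
Head at position 2
tape[2] = 0

0


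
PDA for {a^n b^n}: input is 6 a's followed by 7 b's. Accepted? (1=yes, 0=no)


Language requires equal numbers of a's and b's
PDA pushes for each 'a', pops for each 'b'
Number of a's = 6
Number of b's = 7
6 != 7 -> Reject

0


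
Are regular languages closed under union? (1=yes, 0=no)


Regular languages are closed under all standard operations:
- Union: Yes (product construction)
- Intersection: Yes (product construction)
- Complement: Yes (swap accept/reject)
- Concatenation: Yes (NFA construction)
Operation: union -> Closed

1


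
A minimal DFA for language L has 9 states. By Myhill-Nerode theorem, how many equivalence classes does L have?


Myhill-Nerode theorem:
Number of equivalence classes = number of states in minimal DFA
Minimal DFA states = 9
Therefore equivalence classes = 9

9


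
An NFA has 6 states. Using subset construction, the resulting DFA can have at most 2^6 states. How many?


NFA has 6 states
Subset construction: each DFA state = subset of NFA states
Maximum subsets = 2^6
2^6 = 64

64


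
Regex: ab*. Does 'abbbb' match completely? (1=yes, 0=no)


Pattern: ab*
String: 'abbbb'
Pattern requires: exactly one 'a' followed by zero or more 'b's
First char is 'a' -> OK
Rest 'bbbb': all b's? Yes
Result: 1

1


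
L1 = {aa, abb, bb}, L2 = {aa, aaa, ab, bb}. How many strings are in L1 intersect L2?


L1 = {aa, abb, bb}
L2 = {aa, aaa, ab, bb}
Checking each string in L1 against L2:
  'aa': in L2? Yes
  'abb': in L2? No
  'bb': in L2? Yes
Intersection = {aa, bb}
|L1 ∩ L2| = 2

2


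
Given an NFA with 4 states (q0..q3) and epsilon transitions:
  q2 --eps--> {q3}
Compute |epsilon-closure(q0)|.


Starting from q0
Initialize closure = {q0}
q0 has no outgoing epsilon transitions -> nothing to add
Final closure: {q0}
Size = 1

1


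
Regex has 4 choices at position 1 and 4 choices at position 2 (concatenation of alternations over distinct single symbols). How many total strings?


First group: 4 alternatives
Second group: 4 alternatives
Concatenation: each choice from group 1 pairs with each from group 2
Total = 4 x 4 = 16

16


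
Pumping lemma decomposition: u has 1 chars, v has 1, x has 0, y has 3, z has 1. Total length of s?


|s| = |u| + |v| + |x| + |y| + |z|
= 1 + 1 + 0 + 3 + 1
= 2 + 0 + 4
= 2 + 4
= 6

6


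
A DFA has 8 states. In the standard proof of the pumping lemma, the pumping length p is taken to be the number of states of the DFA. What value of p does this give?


Pumping lemma for regular languages (standard proof):
Take p = |Q|, the number of DFA states.
Any string of length >= |Q| passes through |Q|+1 states while reading its first |Q| symbols,
so by pigeonhole some state repeats, giving the loop that can be pumped.
Here |Q| = 8
Therefore the proof uses p = 8

8


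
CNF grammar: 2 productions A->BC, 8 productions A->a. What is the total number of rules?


CNF allows two rule forms:
  A -> BC (binary): 2 rules
  A -> a (terminal): 8 rules
Total = 2 + 8 = 10

10


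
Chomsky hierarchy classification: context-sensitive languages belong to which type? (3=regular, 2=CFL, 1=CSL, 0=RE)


Chomsky hierarchy levels:
  Type 3: Regular (DFA/NFA/regex)
  Type 2: Context-free (PDA)
  Type 1: Context-sensitive
  Type 0: Recursively enumerable (TM)
'context-sensitive' corresponds to Type 1

1


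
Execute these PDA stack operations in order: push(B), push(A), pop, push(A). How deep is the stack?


Tracing stack operations:
  push(B) -> stack = [B], depth=1
  push(A) -> stack = [B,A], depth=2
  pop -> removed A, stack = [B], depth=1
  push(A) -> stack = [B,A], depth=2
Final depth = 2

2


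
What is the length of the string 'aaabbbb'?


String: 'aaabbbb'
Counting characters:
  'a' appears 3 time(s)
  'b' appears 4 time(s)
Total length = 3 + 4 = 7

7


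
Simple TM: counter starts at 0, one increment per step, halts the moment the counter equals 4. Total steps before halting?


Counter starts at 0. Counting sequence:
  Step 1: counter = 1
  Step 2: counter = 2
  Step 3: counter = 3
  Step 4: counter = 4
Counter reached 4 -> halt
Total steps = 4

4


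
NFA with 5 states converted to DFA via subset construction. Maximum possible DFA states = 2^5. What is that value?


NFA has 5 states
Subset construction: each DFA state = subset of NFA states
Maximum subsets = 2^5
2^5 = 32

32


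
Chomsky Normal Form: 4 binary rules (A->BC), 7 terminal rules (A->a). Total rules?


CNF allows two rule forms:
  A -> BC (binary): 4 rules
  A -> a (terminal): 7 rules
Total = 4 + 7 = 11

11


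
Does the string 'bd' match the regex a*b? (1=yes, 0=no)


Pattern: a*b
String: 'bd'
Pattern requires: zero or more 'a's followed by exactly one 'b'
Found 0 leading 'a's
Remaining: 'bd'
Remaining is not 'b' -> no match
Result: 0

0


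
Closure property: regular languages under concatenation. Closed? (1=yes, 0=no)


Regular languages are closed under:
- Union (DFA product construction)
- Intersection (DFA product construction)
- Complement (swap accept/reject states)
- Concatenation (NFA construction)
- Kleene star (NFA construction)
concatenation is in this list
Therefore: closed

1


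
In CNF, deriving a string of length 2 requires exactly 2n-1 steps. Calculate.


Chomsky Normal Form derivation:
String length n = 2
Each step either:
  - Splits a nonterminal into two (n-1 such steps)
  - Converts a nonterminal to terminal (n such steps)
Total = (n-1) + n = 2n - 1
= 2(2) - 1
= 4 - 1
= 3

3


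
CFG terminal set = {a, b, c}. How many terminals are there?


Terminal symbols: a, b, c
Counting each: a (#1), b (#2), c (#3)
Total = 3

3


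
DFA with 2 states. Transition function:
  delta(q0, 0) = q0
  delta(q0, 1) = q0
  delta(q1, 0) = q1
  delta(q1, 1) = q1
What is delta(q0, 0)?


Looking up transition function:
delta(q0, 0) in the table
Row: q0, Column: 0
Result: q0

q0


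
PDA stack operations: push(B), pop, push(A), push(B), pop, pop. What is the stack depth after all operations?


Tracing stack operations:
  push(B) -> stack = [B], depth=1
  pop -> removed B, stack = [], depth=0
  push(A) -> stack = [A], depth=1
  push(B) -> stack = [A,B], depth=2
  pop -> removed B, stack = [A], depth=1
  pop -> removed A, stack = [], depth=0
Final depth = 0

0


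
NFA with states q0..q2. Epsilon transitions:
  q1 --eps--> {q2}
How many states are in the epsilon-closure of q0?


Starting from q0
Initialize closure = {q0}
q0 has no outgoing epsilon transitions -> nothing to add
Final closure: {q0}
Size = 1

1


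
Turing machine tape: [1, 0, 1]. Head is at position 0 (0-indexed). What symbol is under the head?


Tape: [1, 0, 1]
Positions: 0 1 2
Values:    1 0 1
Head at position 0
tape[0] = 1

1


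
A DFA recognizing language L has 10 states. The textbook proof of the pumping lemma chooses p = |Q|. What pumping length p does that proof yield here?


Pumping lemma for regular languages (standard proof):
Take p = |Q|, the number of DFA states.
Any string of length >= |Q| passes through |Q|+1 states while reading its first |Q| symbols,
so by pigeonhole some state repeats, giving the loop that can be pumped.
Here |Q| = 10
Therefore the proof uses p = 10

10


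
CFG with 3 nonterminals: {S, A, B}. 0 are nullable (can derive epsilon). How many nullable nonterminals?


Nonterminals: {S, A, B}
A nonterminal is nullable if it can derive epsilon
Counting nullable nonterminals: 0
Total nullable = 0

0


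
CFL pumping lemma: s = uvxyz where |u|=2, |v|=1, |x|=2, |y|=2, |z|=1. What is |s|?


|s| = |u| + |v| + |x| + |y| + |z|
= 2 + 1 + 2 + 2 + 1
= 3 + 2 + 3
= 5 + 3
= 8

8


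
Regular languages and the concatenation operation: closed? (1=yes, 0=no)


Regular languages are closed under all standard operations:
- Union: Yes (product construction)
- Intersection: Yes (product construction)
- Complement: Yes (swap accept/reject)
- Concatenation: Yes (NFA construction)
Operation: concatenation -> Closed

1


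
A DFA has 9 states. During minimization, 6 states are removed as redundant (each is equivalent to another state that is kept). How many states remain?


Original DFA: 9 states
Redundant states removed: 6
Minimized states = original - removed
= 9 - 6
= 3

3


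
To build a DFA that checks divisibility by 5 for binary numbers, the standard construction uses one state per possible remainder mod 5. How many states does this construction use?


Divisibility by 5 is tracked via the remainder mod 5: 0, 1, ..., 4
The construction assigns one state to each remainder
Number of remainders = 5

5


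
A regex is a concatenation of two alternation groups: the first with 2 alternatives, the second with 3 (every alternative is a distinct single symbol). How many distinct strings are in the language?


First group: 2 alternatives
Second group: 3 alternatives
Concatenation: each choice from group 1 pairs with each from group 2
Total = 2 x 3 = 6

6


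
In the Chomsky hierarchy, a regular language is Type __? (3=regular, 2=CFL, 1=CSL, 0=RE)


Chomsky hierarchy levels:
  Type 3: Regular (DFA/NFA/regex)
  Type 2: Context-free (PDA)
  Type 1: Context-sensitive
  Type 0: Recursively enumerable (TM)
'regular' corresponds to Type 3

3


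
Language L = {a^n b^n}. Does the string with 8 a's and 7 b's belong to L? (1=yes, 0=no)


Language requires equal numbers of a's and b's
PDA pushes for each 'a', pops for each 'b'
Number of a's = 8
Number of b's = 7
8 != 7 -> Reject

0


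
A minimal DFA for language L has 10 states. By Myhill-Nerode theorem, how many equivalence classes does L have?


Myhill-Nerode theorem:
Number of equivalence classes = number of states in minimal DFA
Minimal DFA states = 10
Therefore equivalence classes = 10

10


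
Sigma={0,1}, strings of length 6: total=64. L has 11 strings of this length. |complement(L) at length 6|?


Alphabet: {0,1}
String length: 6
Total strings of length 6 = 2^6 = 64
Strings in L = 11
Complement = total - |L|
= 64 - 11
= 53

53


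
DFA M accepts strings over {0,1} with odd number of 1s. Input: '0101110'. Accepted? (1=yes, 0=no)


DFA has 2 states: q_even (start, accept=no) and q_odd
Processing string '0101110' character by character:
  Position 0: read '0', 1-count=0 -> q_even (no change)
  Position 1: read '1', 1-count=1 -> q_odd
  Position 2: read '0', 1-count=1 -> q_odd (no change)
  Position 3: read '1', 1-count=2 -> q_even
  Position 4: read '1', 1-count=3 -> q_odd
  Position 5: read '1', 1-count=4 -> q_even
  Position 6: read '0', 1-count=4 -> q_even (no change)
Final state: q_even, total 1s = 4 (even); the DFA requires an odd count -> reject

0


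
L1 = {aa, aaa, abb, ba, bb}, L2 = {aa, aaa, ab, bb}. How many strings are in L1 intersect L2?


L1 = {aa, aaa, abb, ba, bb}
L2 = {aa, aaa, ab, bb}
Checking each string in L1 against L2:
  'aa': in L2? Yes
  'aaa': in L2? Yes
  'abb': in L2? No
  'ba': in L2? No
  'bb': in L2? Yes
Intersection = {aa, aaa, bb}
|L1 ∩ L2| = 3

3


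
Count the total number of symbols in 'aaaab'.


String: 'aaaab'
Counting characters:
  'a' appears 4 time(s)
  'b' appears 1 time(s)
Total length = 4 + 1 = 5

5


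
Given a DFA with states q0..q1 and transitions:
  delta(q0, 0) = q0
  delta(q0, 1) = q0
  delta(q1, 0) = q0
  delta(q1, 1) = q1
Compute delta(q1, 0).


Looking up transition function:
delta(q1, 0) in the table
Row: q1, Column: 0
Result: q0

q0


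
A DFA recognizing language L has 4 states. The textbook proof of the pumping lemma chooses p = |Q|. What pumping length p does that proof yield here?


Pumping lemma for regular languages (standard proof):
Take p = |Q|, the number of DFA states.
Any string of length >= |Q| passes through |Q|+1 states while reading its first |Q| symbols,
so by pigeonhole some state repeats, giving the loop that can be pumped.
Here |Q| = 4
Therefore the proof uses p = 4

4


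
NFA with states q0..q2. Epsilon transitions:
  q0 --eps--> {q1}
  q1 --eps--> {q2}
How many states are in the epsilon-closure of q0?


Starting from q0
Initialize closure = {q0}
Follow epsilon from q0 -> add q1
Follow epsilon from q1 -> add q2
Final closure: {q0, q1, q2}
Size = 3

3


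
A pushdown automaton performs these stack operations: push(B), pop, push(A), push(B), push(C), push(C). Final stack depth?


Tracing stack operations:
  push(B) -> stack = [B], depth=1
  pop -> removed B, stack = [], depth=0
  push(A) -> stack = [A], depth=1
  push(B) -> stack = [A,B], depth=2
  push(C) -> stack = [A,B,C], depth=3
  push(C) -> stack = [A,B,C,C], depth=4
Final depth = 4

4


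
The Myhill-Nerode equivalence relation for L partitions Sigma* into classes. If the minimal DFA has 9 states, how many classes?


Myhill-Nerode theorem:
Number of equivalence classes = number of states in minimal DFA
Minimal DFA states = 9
Therefore equivalence classes = 9

9


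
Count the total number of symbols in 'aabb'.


String: 'aabb'
Counting characters:
  'a' appears 2 time(s)
  'b' appears 2 time(s)
Total length = 2 + 2 = 4

4


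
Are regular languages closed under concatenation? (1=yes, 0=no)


Regular languages are closed under all standard operations:
- Union: Yes (product construction)
- Intersection: Yes (product construction)
- Complement: Yes (swap accept/reject)
- Concatenation: Yes (NFA construction)
Operation: concatenation -> Closed

1


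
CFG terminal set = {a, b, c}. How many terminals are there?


Terminal symbols: a, b, c
Counting each: a (#1), b (#2), c (#3)
Total = 3

3


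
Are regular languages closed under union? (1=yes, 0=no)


Regular languages are closed under:
- Union (DFA product construction)
- Intersection (DFA product construction)
- Complement (swap accept/reject states)
- Concatenation (NFA construction)
- Kleene star (NFA construction)
union is in this list
Therefore: closed

1


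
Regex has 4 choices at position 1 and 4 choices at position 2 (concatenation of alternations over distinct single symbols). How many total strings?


First group: 4 alternatives
Second group: 4 alternatives
Concatenation: each choice from group 1 pairs with each from group 2
Total = 4 x 4 = 16

16


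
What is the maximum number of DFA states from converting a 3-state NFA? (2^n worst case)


NFA has 3 states
Subset construction: each DFA state = subset of NFA states
Maximum subsets = 2^3
2^3 = 8

8


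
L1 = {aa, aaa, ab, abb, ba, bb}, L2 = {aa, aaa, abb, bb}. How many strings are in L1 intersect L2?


L1 = {aa, aaa, ab, abb, ba, bb}
L2 = {aa, aaa, abb, bb}
Checking each string in L1 against L2:
  'aa': in L2? Yes
  'aaa': in L2? Yes
  'ab': in L2? No
  'abb': in L2? Yes
  'ba': in L2? No
  'bb': in L2? Yes
Intersection = {aa, aaa, abb, bb}
|L1 ∩ L2| = 4

4


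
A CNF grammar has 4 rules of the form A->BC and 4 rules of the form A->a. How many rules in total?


CNF allows two rule forms:
  A -> BC (binary): 4 rules
  A -> a (terminal): 4 rules
Total = 4 + 4 = 8

8


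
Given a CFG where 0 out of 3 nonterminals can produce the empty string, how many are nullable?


Nonterminals: {S, A, B}
A nonterminal is nullable if it can derive epsilon
Counting nullable nonterminals: 0
Total nullable = 0

0


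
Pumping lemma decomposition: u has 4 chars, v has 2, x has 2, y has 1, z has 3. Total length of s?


|s| = |u| + |v| + |x| + |y| + |z|
= 4 + 2 + 2 + 1 + 3
= 6 + 2 + 4
= 8 + 4
= 12

12


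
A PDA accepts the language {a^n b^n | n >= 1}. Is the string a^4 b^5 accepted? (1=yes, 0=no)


Language requires equal numbers of a's and b's
PDA pushes for each 'a', pops for each 'b'
Number of a's = 4
Number of b's = 5
4 != 5 -> Reject

0


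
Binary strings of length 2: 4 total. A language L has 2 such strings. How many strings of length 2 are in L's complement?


Alphabet: {0,1}
String length: 2
Total strings of length 2 = 2^2 = 4
Strings in L = 2
Complement = total - |L|
= 4 - 2
= 2

2


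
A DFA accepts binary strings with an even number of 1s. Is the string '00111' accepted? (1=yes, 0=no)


DFA has 2 states: q_even (start, accept=yes) and q_odd
Processing string '00111' character by character:
  Position 0: read '0', 1-count=0 -> q_even (no change)
  Position 1: read '0', 1-count=0 -> q_even (no change)
  Position 2: read '1', 1-count=1 -> q_odd
  Position 3: read '1', 1-count=2 -> q_even
  Position 4: read '1', 1-count=3 -> q_odd
Final state: q_odd, total 1s = 3 (odd); the DFA requires an even count -> reject

0


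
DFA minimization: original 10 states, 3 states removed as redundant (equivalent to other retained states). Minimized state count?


Original DFA: 10 states
Redundant states removed: 3
Minimized states = original - removed
= 10 - 3
= 7

7


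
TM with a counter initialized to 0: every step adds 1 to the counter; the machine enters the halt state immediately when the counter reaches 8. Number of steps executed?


Counter starts at 0. Counting sequence:
  Step 1: counter = 1
  Step 2: counter = 2
  Step 3: counter = 3
  Step 4: counter = 4
  Step 5: counter = 5
  Step 6: counter = 6
  Step 7: counter = 7
  Step 8: counter = 8
Counter reached 8 -> halt
Total steps = 8

8


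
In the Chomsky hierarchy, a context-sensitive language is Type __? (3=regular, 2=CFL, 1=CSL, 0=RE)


Chomsky hierarchy levels:
  Type 3: Regular (DFA/NFA/regex)
  Type 2: Context-free (PDA)
  Type 1: Context-sensitive
  Type 0: Recursively enumerable (TM)
'context-sensitive' corresponds to Type 1

1


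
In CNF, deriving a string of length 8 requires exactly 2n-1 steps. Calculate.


Chomsky Normal Form derivation:
String length n = 8
Each step either:
  - Splits a nonterminal into two (n-1 such steps)
  - Converts a nonterminal to terminal (n such steps)
Total = (n-1) + n = 2n - 1
= 2(8) - 1
= 16 - 1
= 15

15


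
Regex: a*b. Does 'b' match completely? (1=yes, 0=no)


Pattern: a*b
String: 'b'
Pattern requires: zero or more 'a's followed by exactly one 'b'
Found 0 leading 'a's
Remaining: 'b'
Remaining is exactly 'b' -> match
Result: 1

1


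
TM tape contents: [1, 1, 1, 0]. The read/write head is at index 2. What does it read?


Tape: [1, 1, 1, 0]
Positions: 0 1 2 3
Values:    1 1 1 0
Head at position 2
tape[2] = 1

1


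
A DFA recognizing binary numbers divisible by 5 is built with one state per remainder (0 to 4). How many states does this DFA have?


Divisibility by 5 is tracked via the remainder mod 5: 0, 1, ..., 4
The construction assigns one state to each remainder
Number of remainders = 5

5


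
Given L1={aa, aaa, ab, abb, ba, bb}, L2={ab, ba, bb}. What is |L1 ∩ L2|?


L1 = {aa, aaa, ab, abb, ba, bb}
L2 = {ab, ba, bb}
Checking each string in L1 against L2:
  'aa': in L2? No
  'aaa': in L2? No
  'ab': in L2? Yes
  'abb': in L2? No
  'ba': in L2? Yes
  'bb': in L2? Yes
Intersection = {ab, ba, bb}
|L1 ∩ L2| = 3

3


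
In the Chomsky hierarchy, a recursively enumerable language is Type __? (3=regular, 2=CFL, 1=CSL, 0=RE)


Chomsky hierarchy levels:
  Type 3: Regular (DFA/NFA/regex)
  Type 2: Context-free (PDA)
  Type 1: Context-sensitive
  Type 0: Recursively enumerable (TM)
'recursively enumerable' corresponds to Type 0

0


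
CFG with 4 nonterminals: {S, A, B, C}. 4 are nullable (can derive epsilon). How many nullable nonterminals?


Nonterminals: {S, A, B, C}
A nonterminal is nullable if it can derive epsilon
Counting nullable nonterminals: 4
Total nullable = 4

4


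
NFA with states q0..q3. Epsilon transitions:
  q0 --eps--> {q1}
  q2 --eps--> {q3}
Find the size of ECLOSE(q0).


Starting from q0
Initialize closure = {q0}
Follow epsilon from q0 -> add q1
Final closure: {q0, q1}
Size = 2

2


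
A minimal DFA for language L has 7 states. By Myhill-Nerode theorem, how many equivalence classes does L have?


Myhill-Nerode theorem:
Number of equivalence classes = number of states in minimal DFA
Minimal DFA states = 7
Therefore equivalence classes = 7

7


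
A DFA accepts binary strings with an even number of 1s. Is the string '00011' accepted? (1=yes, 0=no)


DFA has 2 states: q_even (start, accept=yes) and q_odd
Processing string '00011' character by character:
  Position 0: read '0', 1-count=0 -> q_even (no change)
  Position 1: read '0', 1-count=0 -> q_even (no change)
  Position 2: read '0', 1-count=0 -> q_even (no change)
  Position 3: read '1', 1-count=1 -> q_odd
  Position 4: read '1', 1-count=2 -> q_even
Final state: q_even, total 1s = 2 (even); the DFA requires an even count -> accept

1


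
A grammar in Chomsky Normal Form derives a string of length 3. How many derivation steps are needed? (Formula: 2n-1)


Chomsky Normal Form derivation:
String length n = 3
Each step either:
  - Splits a nonterminal into two (n-1 such steps)
  - Converts a nonterminal to terminal (n such steps)
Total = (n-1) + n = 2n - 1
= 2(3) - 1
= 6 - 1
= 5

5


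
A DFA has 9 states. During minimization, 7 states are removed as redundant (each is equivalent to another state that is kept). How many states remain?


Original DFA: 9 states
Redundant states removed: 7
Minimized states = original - removed
= 9 - 7
= 2

2


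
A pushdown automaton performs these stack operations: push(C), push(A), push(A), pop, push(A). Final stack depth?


Tracing stack operations:
  push(C) -> stack = [C], depth=1
  push(A) -> stack = [C,A], depth=2
  push(A) -> stack = [C,A,A], depth=3
  pop -> removed A, stack = [C,A], depth=2
  push(A) -> stack = [C,A,A], depth=3
Final depth = 3

3


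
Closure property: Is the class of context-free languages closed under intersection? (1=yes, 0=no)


CFL closure properties:
  Closed under: union, concatenation, Kleene star
  NOT closed under: intersection, complement
Operation 'intersection' is in not-closed list -> No (not closed)

0


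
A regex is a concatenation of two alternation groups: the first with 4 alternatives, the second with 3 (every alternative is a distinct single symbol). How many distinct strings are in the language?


First group: 4 alternatives
Second group: 3 alternatives
Concatenation: each choice from group 1 pairs with each from group 2
Total = 4 x 3 = 12

12


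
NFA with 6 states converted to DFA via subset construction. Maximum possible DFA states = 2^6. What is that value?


NFA has 6 states
Subset construction: each DFA state = subset of NFA states
Maximum subsets = 2^6
2^6 = 64

64


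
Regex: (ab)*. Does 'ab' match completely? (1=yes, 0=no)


Pattern: (ab)*
String: 'ab'
Pattern requires: zero or more repetitions of 'ab'
Pairs: ['ab']
All pairs are 'ab'? Yes
Result: 1

1


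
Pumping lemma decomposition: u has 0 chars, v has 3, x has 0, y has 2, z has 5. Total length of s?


|s| = |u| + |v| + |x| + |y| + |z|
= 0 + 3 + 0 + 2 + 5
= 3 + 0 + 7
= 3 + 7
= 10

10


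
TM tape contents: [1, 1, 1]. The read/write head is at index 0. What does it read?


Tape: [1, 1, 1]
Positions: 0 1 2
Values:    1 1 1
Head at position 0
tape[0] = 1

1


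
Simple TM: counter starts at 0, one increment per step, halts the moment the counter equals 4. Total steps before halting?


Counter starts at 0. Counting sequence:
  Step 1: counter = 1
  Step 2: counter = 2
  Step 3: counter = 3
  Step 4: counter = 4
Counter reached 4 -> halt
Total steps = 4

4


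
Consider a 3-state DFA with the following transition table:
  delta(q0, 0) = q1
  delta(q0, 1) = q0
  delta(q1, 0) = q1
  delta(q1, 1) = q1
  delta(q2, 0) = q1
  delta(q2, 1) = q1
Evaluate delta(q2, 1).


Looking up transition function:
delta(q2, 1) in the table
Row: q2, Column: 1
Result: q1

q1


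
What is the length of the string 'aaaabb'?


String: 'aaaabb'
Counting characters:
  'a' appears 4 time(s)
  'b' appears 2 time(s)
Total length = 4 + 2 = 6

6


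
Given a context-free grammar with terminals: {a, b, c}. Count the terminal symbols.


Terminal symbols: a, b, c
Counting each: a (#1), b (#2), c (#3)
Total = 3

3


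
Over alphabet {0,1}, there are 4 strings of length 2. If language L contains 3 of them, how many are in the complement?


Alphabet: {0,1}
String length: 2
Total strings of length 2 = 2^2 = 4
Strings in L = 3
Complement = total - |L|
= 4 - 3
= 1

1


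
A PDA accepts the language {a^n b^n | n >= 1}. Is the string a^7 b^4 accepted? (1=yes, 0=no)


Language requires equal numbers of a's and b's
PDA pushes for each 'a', pops for each 'b'
Number of a's = 7
Number of b's = 4
7 != 4 -> Reject

0


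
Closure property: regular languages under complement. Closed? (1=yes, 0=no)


Regular languages are closed under:
- Union (DFA product construction)
- Intersection (DFA product construction)
- Complement (swap accept/reject states)
- Concatenation (NFA construction)
- Kleene star (NFA construction)
complement is in this list
Therefore: closed

1


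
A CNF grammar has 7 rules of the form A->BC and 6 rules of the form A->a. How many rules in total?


CNF allows two rule forms:
  A -> BC (binary): 7 rules
  A -> a (terminal): 6 rules
Total = 7 + 6 = 13

13


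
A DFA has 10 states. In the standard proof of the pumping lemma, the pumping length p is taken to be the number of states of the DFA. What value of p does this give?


Pumping lemma for regular languages (standard proof):
Take p = |Q|, the number of DFA states.
Any string of length >= |Q| passes through |Q|+1 states while reading its first |Q| symbols,
so by pigeonhole some state repeats, giving the loop that can be pumped.
Here |Q| = 10
Therefore the proof uses p = 10

10
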